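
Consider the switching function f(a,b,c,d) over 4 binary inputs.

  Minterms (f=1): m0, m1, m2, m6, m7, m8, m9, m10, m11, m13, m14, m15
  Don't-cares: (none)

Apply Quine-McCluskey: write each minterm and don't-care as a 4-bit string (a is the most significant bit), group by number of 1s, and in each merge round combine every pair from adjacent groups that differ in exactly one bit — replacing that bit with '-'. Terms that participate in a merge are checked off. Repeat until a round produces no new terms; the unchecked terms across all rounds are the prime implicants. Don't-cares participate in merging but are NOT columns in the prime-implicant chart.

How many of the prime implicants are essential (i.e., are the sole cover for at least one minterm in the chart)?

3

[col 0] 0000*, 0001*, 0010*, 0110*, 0111*, 1000*, 1001*, 1010*, 1011*, 1101*, 1110*, 1111*
[col 1] -000*, -001*, -010*, -110*, -111*, 0-10*, 00-0*, 000-*, 011-*, 1-01*, 1-10*, 1-11*, 10-0*, 10-1*, 100-*, 101-*, 11-1*, 111-*
[col 2] --10, -0-0, -00-, -11-, 1--1, 1-1-, 10--
Prime implicants: --10, -0-0, -00-, -11-, 1--1, 1-1-, 10--
PI chart (minterm → PIs covering it):
  0 | -0-0,-00-
  1 | -00-  (sole → essential)
  2 | --10,-0-0
  6 | --10,-11-
  7 | -11-  (sole → essential)
  8 | -0-0,-00-,10--
  9 | -00-,1--1,10--
  10 | --10,-0-0,1-1-,10--
  11 | 1--1,1-1-,10--
  13 | 1--1  (sole → essential)
  14 | --10,-11-,1-1-
  15 | -11-,1--1,1-1-
Essential prime implicants: -00-, -11-, 1--1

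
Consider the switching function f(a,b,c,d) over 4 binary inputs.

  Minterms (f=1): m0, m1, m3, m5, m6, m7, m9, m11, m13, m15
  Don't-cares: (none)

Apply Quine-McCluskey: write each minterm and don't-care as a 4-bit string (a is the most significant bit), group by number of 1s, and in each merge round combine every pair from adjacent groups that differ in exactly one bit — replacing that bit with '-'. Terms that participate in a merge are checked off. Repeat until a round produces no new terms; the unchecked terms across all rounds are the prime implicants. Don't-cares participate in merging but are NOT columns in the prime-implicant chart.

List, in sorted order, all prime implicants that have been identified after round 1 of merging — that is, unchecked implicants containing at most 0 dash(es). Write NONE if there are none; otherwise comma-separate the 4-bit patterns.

NONE

[col 0] 0000*, 0001*, 0011*, 0101*, 0110*, 0111*, 1001*, 1011*, 1101*, 1111*
[col 1] -001*, -011*, -101*, -111*, 0-01*, 0-11*, 00-1*, 000-, 01-1*, 011-, 1-01*, 1-11*, 10-1*, 11-1*
[col 2] --01*, --11*, -0-1*, -1-1*, 0--1*, 1--1*
[col 3] ---1
Prime implicants: ---1, 000-, 011-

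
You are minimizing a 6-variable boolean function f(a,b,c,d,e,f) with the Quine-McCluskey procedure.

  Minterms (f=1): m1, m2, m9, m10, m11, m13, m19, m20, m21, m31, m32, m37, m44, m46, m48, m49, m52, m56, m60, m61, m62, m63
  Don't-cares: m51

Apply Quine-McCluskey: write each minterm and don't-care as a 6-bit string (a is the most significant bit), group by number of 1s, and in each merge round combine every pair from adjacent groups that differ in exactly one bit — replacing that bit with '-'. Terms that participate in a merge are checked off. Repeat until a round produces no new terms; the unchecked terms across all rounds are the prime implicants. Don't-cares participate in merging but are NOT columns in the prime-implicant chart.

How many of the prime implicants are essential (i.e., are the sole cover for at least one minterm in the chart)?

11

size-2^0 implicants → 000001(✓)  000010(✓)  001001(✓)  001010(✓)  001011(✓)  001101(✓)  010011(✓)  010100(✓)  010101(✓)  011111(✓)  100000(✓)  100101  101100(✓)  101110(✓)  110000(✓)  110001(✓)  110011(✓)  110100(✓)  111000(✓)  111100(✓)  111101(✓)  111110(✓)  111111(✓)
size-2^1 implicants → -10011  -10100  -11111  00-001  00-010  001-01  0010-1  00101-  01010-  1-0000  1-1100(✓)  1-1110(✓)  1011-0(✓)  11-000(✓)  11-100(✓)  110-00(✓)  1100-1  11000-  111-00(✓)  1111-0(✓)  1111-1(✓)  11110-(✓)  11111-(✓)
size-2^2 implicants → 1-11-0  11--00  1111--
Unchecked terms (primes): -10011, -10100, -11111, 00-001, 00-010, 001-01, 0010-1, 00101-, 01010-, 1-0000, 1-11-0, 100101, 11--00, 1100-1, 11000-, 1111--
Minterm coverage:
  m1 ⊆ 00-001 [E]
  m2 ⊆ 00-010 [E]
  m9 ⊆ 00-001,001-01,0010-1
  m10 ⊆ 00-010,00101-
  m11 ⊆ 0010-1,00101-
  m13 ⊆ 001-01 [E]
  m19 ⊆ -10011 [E]
  m20 ⊆ -10100,01010-
  m21 ⊆ 01010- [E]
  m31 ⊆ -11111 [E]
  m32 ⊆ 1-0000 [E]
  m37 ⊆ 100101 [E]
  m44 ⊆ 1-11-0 [E]
  m46 ⊆ 1-11-0 [E]
  m48 ⊆ 1-0000,11--00,11000-
  m49 ⊆ 1100-1,11000-
  m52 ⊆ -10100,11--00
  m56 ⊆ 11--00 [E]
  m60 ⊆ 1-11-0,11--00,1111--
  m61 ⊆ 1111-- [E]
  m62 ⊆ 1-11-0,1111--
  m63 ⊆ -11111,1111--
E = {-10011, -11111, 00-001, 00-010, 001-01, 01010-, 1-0000, 1-11-0, 100101, 11--00, 1111--}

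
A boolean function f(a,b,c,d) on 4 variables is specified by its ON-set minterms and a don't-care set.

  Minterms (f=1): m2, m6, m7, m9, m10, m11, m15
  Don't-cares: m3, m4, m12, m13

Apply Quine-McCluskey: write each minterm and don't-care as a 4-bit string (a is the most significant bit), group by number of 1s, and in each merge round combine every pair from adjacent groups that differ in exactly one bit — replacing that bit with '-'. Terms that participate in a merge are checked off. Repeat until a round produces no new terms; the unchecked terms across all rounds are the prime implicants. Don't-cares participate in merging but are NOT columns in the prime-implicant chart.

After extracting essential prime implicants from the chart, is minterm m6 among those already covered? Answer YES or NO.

NO

[col 0] 0010*, 0011*, 0100*, 0110*, 0111*, 1001*, 1010*, 1011*, 1100*, 1101*, 1111*
[col 1] -010*, -011*, -100, -111*, 0-10*, 0-11*, 001-*, 01-0, 011-*, 1-01*, 1-11*, 10-1*, 101-*, 11-1*, 110-
[col 2] --11, -01-, 0-1-, 1--1
Prime implicants: --11, -01-, -100, 0-1-, 01-0, 1--1, 110-
PI chart (minterm → PIs covering it):
  2 | -01-,0-1-
  6 | 0-1-,01-0
  7 | --11,0-1-
  9 | 1--1  (sole → essential)
  10 | -01-  (sole → essential)
  11 | --11,-01-,1--1
  15 | --11,1--1
Essential prime implicants: -01-, 1--1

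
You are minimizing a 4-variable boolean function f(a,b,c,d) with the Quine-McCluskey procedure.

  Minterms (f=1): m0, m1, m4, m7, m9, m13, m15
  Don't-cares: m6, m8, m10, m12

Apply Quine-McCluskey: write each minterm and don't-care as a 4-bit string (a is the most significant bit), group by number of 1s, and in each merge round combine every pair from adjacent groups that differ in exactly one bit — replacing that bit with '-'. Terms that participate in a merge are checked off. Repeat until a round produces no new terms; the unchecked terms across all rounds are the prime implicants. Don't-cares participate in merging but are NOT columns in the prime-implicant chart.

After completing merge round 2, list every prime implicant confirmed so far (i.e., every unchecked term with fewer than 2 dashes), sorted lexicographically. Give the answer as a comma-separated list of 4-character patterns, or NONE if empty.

-111, 01-0, 011-, 10-0, 11-1

Round 0: 0000✓ 0001✓ 0100✓ 0110✓ 0111✓ 1000✓ 1001✓ 1010✓ 1100✓ 1101✓ 1111✓
Round 1: -000✓ -001✓ -100✓ -111 0-00✓ 000-✓ 01-0 011- 1-00✓ 1-01✓ 10-0 100-✓ 11-1 110-✓
Round 2: --00 -00- 1-0-
PIs = {--00, -00-, -111, 01-0, 011-, 1-0-, 10-0, 11-1}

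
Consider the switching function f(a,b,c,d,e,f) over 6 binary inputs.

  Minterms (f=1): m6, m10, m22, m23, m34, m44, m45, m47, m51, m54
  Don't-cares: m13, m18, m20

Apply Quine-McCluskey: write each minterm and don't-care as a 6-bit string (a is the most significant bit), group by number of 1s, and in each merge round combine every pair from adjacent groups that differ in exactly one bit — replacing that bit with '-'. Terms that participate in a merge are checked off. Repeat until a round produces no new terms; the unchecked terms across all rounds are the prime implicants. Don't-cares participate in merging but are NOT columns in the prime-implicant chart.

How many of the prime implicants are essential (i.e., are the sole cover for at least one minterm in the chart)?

8

size-2^0 implicants → 000110(✓)  001010  001101(✓)  010010(✓)  010100(✓)  010110(✓)  010111(✓)  100010  101100(✓)  101101(✓)  101111(✓)  110011  110110(✓)
size-2^1 implicants → -01101  -10110  0-0110  010-10  0101-0  01011-  1011-1  10110-
Unchecked terms (primes): -01101, -10110, 0-0110, 001010, 010-10, 0101-0, 01011-, 100010, 1011-1, 10110-, 110011
Minterm coverage:
  m6 ⊆ 0-0110 [E]
  m10 ⊆ 001010 [E]
  m22 ⊆ -10110,0-0110,010-10,0101-0,01011-
  m23 ⊆ 01011- [E]
  m34 ⊆ 100010 [E]
  m44 ⊆ 10110- [E]
  m45 ⊆ -01101,1011-1,10110-
  m47 ⊆ 1011-1 [E]
  m51 ⊆ 110011 [E]
  m54 ⊆ -10110 [E]
E = {-10110, 0-0110, 001010, 01011-, 100010, 1011-1, 10110-, 110011}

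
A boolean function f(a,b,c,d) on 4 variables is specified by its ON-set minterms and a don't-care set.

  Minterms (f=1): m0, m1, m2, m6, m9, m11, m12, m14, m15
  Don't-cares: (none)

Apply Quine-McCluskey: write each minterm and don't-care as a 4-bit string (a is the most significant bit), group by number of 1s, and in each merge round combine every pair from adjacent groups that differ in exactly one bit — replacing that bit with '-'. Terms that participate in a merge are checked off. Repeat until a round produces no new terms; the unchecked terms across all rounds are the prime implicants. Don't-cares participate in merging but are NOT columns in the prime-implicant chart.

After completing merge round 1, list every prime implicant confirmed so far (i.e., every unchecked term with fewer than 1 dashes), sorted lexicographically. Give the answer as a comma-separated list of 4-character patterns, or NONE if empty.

Round 0: 0000✓ 0001✓ 0010✓ 0110✓ 1001✓ 1011✓ 1100✓ 1110✓ 1111✓
Round 1: -001 -110 0-10 00-0 000- 1-11 10-1 11-0 111-
PIs = {-001, -110, 0-10, 00-0, 000-, 1-11, 10-1, 11-0, 111-}

NONE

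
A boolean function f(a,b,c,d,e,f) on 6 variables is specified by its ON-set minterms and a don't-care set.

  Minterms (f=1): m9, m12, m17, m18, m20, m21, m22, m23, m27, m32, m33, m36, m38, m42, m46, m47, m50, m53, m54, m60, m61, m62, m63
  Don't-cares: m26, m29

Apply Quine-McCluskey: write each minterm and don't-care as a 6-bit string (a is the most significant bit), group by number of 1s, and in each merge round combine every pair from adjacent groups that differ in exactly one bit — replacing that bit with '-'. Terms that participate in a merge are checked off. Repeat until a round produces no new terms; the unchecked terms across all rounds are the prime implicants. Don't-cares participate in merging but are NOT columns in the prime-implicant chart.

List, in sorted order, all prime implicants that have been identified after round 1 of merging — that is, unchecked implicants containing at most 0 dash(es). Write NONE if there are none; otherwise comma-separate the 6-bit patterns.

[col 0] 001001, 001100, 010001*, 010010*, 010100*, 010101*, 010110*, 010111*, 011010*, 011011*, 011101*, 100000*, 100001*, 100100*, 100110*, 101010*, 101110*, 101111*, 110010*, 110101*, 110110*, 111100*, 111101*, 111110*, 111111*
[col 1] -10010*, -10101*, -10110*, -11101*, 01-010, 01-101*, 010-01, 010-10*, 0101-0*, 0101-1*, 01010-*, 01011-*, 01101-, 1-0110*, 1-1110*, 1-1111*, 10-110*, 100-00, 10000-, 1001-0, 101-10, 10111-*, 11-101*, 11-110*, 110-10*, 1111-0*, 1111-1*, 11110-*, 11111-*
[col 2] -1-101, -10-10, 0101--, 1--110, 1-111-, 1111--
Prime implicants: -1-101, -10-10, 001001, 001100, 01-010, 010-01, 0101--, 01101-, 1--110, 1-111-, 100-00, 10000-, 1001-0, 101-10, 1111--

001001, 001100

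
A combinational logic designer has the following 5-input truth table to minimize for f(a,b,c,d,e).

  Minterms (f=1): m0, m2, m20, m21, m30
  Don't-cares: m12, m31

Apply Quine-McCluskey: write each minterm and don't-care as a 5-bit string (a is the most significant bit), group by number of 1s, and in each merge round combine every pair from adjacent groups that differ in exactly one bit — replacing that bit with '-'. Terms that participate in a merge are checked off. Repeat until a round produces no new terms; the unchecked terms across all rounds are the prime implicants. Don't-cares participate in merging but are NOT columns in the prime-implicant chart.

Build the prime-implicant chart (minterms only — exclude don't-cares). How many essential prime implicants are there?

3

[col 0] 00000*, 00010*, 01100, 10100*, 10101*, 11110*, 11111*
[col 1] 000-0, 1010-, 1111-
Prime implicants: 000-0, 01100, 1010-, 1111-
PI chart (minterm → PIs covering it):
  0 | 000-0  (sole → essential)
  2 | 000-0  (sole → essential)
  20 | 1010-  (sole → essential)
  21 | 1010-  (sole → essential)
  30 | 1111-  (sole → essential)
Essential prime implicants: 000-0, 1010-, 1111-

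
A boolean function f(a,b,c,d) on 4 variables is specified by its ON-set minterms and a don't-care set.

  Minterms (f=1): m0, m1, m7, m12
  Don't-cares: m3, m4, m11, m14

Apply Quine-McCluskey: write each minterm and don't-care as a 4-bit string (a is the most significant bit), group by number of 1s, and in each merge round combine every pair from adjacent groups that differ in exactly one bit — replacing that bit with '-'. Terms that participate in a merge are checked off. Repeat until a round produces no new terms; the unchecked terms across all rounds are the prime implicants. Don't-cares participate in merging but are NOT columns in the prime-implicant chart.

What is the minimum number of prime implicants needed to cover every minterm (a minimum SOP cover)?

3

[col 0] 0000*, 0001*, 0011*, 0100*, 0111*, 1011*, 1100*, 1110*
[col 1] -011, -100, 0-00, 0-11, 00-1, 000-, 11-0
Prime implicants: -011, -100, 0-00, 0-11, 00-1, 000-, 11-0
PI chart (minterm → PIs covering it):
  0 | 0-00,000-
  1 | 00-1,000-
  7 | 0-11  (sole → essential)
  12 | -100,11-0
Essential prime implicants: 0-11
Petrick residual → -100, 000-
Minimum SOP uses 3 PIs: bc'd' + a'cd + a'b'c'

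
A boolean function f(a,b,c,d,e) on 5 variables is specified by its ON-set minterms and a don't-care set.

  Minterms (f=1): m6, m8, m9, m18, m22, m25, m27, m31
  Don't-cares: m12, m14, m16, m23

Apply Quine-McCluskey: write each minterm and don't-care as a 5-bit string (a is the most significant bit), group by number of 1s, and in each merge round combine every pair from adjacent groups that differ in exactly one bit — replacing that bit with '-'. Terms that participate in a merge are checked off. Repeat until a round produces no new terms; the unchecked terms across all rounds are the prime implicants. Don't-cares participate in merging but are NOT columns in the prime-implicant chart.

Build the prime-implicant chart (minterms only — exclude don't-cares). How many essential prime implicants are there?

Round 0: 00110✓ 01000✓ 01001✓ 01100✓ 01110✓ 10000✓ 10010✓ 10110✓ 10111✓ 11001✓ 11011✓ 11111✓
Round 1: -0110 -1001 0-110 01-00 0100- 011-0 1-111 10-10 100-0 1011- 11-11 110-1
PIs = {-0110, -1001, 0-110, 01-00, 0100-, 011-0, 1-111, 10-10, 100-0, 1011-, 11-11, 110-1}
Coverage chart:
  m6: -0110,0-110
  m8: 01-00,0100-
  m9: -1001,0100-
  m18: 10-10,100-0
  m22: -0110,10-10,1011-
  m25: -1001,110-1
  m27: 11-11,110-1
  m31: 1-111,11-11
(no essential prime implicants)

0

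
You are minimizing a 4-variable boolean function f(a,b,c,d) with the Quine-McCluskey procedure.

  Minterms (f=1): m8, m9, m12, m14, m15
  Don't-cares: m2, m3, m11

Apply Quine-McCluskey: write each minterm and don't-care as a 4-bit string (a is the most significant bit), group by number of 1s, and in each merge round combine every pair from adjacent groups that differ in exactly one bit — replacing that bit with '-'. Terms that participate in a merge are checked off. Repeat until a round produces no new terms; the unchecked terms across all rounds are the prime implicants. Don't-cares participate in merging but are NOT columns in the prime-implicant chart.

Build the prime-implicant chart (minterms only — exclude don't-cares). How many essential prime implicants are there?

0

[col 0] 0010*, 0011*, 1000*, 1001*, 1011*, 1100*, 1110*, 1111*
[col 1] -011, 001-, 1-00, 1-11, 10-1, 100-, 11-0, 111-
Prime implicants: -011, 001-, 1-00, 1-11, 10-1, 100-, 11-0, 111-
PI chart (minterm → PIs covering it):
  8 | 1-00,100-
  9 | 10-1,100-
  12 | 1-00,11-0
  14 | 11-0,111-
  15 | 1-11,111-
(no essential prime implicants)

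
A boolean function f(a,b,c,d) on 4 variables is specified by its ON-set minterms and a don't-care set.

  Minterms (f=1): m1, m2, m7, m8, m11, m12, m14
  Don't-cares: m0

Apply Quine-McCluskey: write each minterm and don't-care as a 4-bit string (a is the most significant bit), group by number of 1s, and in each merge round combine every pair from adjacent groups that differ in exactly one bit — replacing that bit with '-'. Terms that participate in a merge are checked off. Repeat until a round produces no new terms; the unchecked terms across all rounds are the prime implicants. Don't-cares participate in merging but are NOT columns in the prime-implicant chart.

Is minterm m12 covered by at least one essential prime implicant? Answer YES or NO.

size-2^0 implicants → 0000(✓)  0001(✓)  0010(✓)  0111  1000(✓)  1011  1100(✓)  1110(✓)
size-2^1 implicants → -000  00-0  000-  1-00  11-0
Unchecked terms (primes): -000, 00-0, 000-, 0111, 1-00, 1011, 11-0
Minterm coverage:
  m1 ⊆ 000- [E]
  m2 ⊆ 00-0 [E]
  m7 ⊆ 0111 [E]
  m8 ⊆ -000,1-00
  m11 ⊆ 1011 [E]
  m12 ⊆ 1-00,11-0
  m14 ⊆ 11-0 [E]
E = {00-0, 000-, 0111, 1011, 11-0}

YES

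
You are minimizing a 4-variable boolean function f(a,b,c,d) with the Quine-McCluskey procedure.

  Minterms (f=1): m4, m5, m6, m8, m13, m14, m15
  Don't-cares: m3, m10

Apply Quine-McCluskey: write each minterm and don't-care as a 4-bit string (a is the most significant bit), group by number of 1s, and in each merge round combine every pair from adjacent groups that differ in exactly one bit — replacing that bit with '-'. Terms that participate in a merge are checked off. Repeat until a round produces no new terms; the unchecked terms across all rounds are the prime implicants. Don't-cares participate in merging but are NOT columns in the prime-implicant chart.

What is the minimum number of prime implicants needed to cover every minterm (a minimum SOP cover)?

size-2^0 implicants → 0011  0100(✓)  0101(✓)  0110(✓)  1000(✓)  1010(✓)  1101(✓)  1110(✓)  1111(✓)
size-2^1 implicants → -101  -110  01-0  010-  1-10  10-0  11-1  111-
Unchecked terms (primes): -101, -110, 0011, 01-0, 010-, 1-10, 10-0, 11-1, 111-
Minterm coverage:
  m4 ⊆ 01-0,010-
  m5 ⊆ -101,010-
  m6 ⊆ -110,01-0
  m8 ⊆ 10-0 [E]
  m13 ⊆ -101,11-1
  m14 ⊆ -110,1-10,111-
  m15 ⊆ 11-1,111-
E = {10-0}
Petrick residual → -101, 01-0, 111-
Cover = bc'd + a'bd' + ab'd' + abc  |cover|=4

4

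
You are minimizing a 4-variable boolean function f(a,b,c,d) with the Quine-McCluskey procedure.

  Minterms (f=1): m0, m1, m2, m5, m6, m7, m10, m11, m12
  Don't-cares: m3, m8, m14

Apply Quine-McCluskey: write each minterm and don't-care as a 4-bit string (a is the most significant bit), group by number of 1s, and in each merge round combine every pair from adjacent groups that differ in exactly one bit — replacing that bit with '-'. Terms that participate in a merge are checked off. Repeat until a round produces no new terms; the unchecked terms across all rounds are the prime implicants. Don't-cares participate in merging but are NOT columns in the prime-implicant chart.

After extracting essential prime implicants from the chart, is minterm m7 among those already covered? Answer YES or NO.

YES

Round 0: 0000✓ 0001✓ 0010✓ 0011✓ 0101✓ 0110✓ 0111✓ 1000✓ 1010✓ 1011✓ 1100✓ 1110✓
Round 1: -000✓ -010✓ -011✓ -110✓ 0-01✓ 0-10✓ 0-11✓ 00-0✓ 00-1✓ 000-✓ 001-✓ 01-1✓ 011-✓ 1-00✓ 1-10✓ 10-0✓ 101-✓ 11-0✓
Round 2: --10 -0-0 -01- 0--1 0-1- 00-- 1--0
PIs = {--10, -0-0, -01-, 0--1, 0-1-, 00--, 1--0}
Coverage chart:
  m0: -0-0,00--
  m1: 0--1,00--
  m2: --10,-0-0,-01-,0-1-,00--
  m5: 0--1 ←essential
  m6: --10,0-1-
  m7: 0--1,0-1-
  m10: --10,-0-0,-01-,1--0
  m11: -01- ←essential
  m12: 1--0 ←essential
Essential: -01-, 0--1, 1--0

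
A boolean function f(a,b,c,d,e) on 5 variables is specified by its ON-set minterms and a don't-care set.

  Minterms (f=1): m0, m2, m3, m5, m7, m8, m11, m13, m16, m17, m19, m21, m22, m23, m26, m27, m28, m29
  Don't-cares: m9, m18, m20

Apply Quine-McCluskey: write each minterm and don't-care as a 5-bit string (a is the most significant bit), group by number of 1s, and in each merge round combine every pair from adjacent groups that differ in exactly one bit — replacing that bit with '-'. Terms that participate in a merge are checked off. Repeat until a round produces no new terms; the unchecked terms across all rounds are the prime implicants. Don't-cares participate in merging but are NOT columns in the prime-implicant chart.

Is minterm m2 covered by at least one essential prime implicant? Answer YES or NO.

[col 0] 00000*, 00010*, 00011*, 00101*, 00111*, 01000*, 01001*, 01011*, 01101*, 10000*, 10001*, 10010*, 10011*, 10100*, 10101*, 10110*, 10111*, 11010*, 11011*, 11100*, 11101*
[col 1] -0000*, -0010*, -0011*, -0101*, -0111*, -1011*, -1101*, 0-000, 0-011*, 0-101*, 00-11*, 000-0*, 0001-*, 001-1*, 01-01, 010-1, 0100-, 1-010*, 1-011*, 1-100*, 1-101*, 10-00*, 10-01*, 10-10*, 10-11*, 100-0*, 100-1*, 1000-*, 1001-*, 101-0*, 101-1*, 1010-*, 1011-*, 1101-*, 1110-*
[col 2] --011, --101, -0-11, -00-0, -001-, -01-1, 1-01-, 1-10-, 10--0*, 10--1*, 10-0-*, 10-1-*, 100--*, 101--*
[col 3] 10---
Prime implicants: --011, --101, -0-11, -00-0, -001-, -01-1, 0-000, 01-01, 010-1, 0100-, 1-01-, 1-10-, 10---
PI chart (minterm → PIs covering it):
  0 | -00-0,0-000
  2 | -00-0,-001-
  3 | --011,-0-11,-001-
  5 | --101,-01-1
  7 | -0-11,-01-1
  8 | 0-000,0100-
  11 | --011,010-1
  13 | --101,01-01
  16 | -00-0,10---
  17 | 10---  (sole → essential)
  19 | --011,-0-11,-001-,1-01-,10---
  21 | --101,-01-1,1-10-,10---
  22 | 10---  (sole → essential)
  23 | -0-11,-01-1,10---
  26 | 1-01-  (sole → essential)
  27 | --011,1-01-
  28 | 1-10-  (sole → essential)
  29 | --101,1-10-
Essential prime implicants: 1-01-, 1-10-, 10---

NO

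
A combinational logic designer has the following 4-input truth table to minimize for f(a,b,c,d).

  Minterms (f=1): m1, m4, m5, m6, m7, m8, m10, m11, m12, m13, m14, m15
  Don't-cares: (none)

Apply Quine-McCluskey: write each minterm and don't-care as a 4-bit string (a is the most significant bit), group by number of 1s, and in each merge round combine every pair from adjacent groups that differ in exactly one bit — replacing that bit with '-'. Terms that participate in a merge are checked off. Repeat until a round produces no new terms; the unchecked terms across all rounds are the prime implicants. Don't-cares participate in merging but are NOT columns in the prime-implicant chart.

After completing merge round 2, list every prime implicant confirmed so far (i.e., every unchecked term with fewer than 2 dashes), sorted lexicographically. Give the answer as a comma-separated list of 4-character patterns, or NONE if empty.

0-01

size-2^0 implicants → 0001(✓)  0100(✓)  0101(✓)  0110(✓)  0111(✓)  1000(✓)  1010(✓)  1011(✓)  1100(✓)  1101(✓)  1110(✓)  1111(✓)
size-2^1 implicants → -100(✓)  -101(✓)  -110(✓)  -111(✓)  0-01  01-0(✓)  01-1(✓)  010-(✓)  011-(✓)  1-00(✓)  1-10(✓)  1-11(✓)  10-0(✓)  101-(✓)  11-0(✓)  11-1(✓)  110-(✓)  111-(✓)
size-2^2 implicants → -1-0(✓)  -1-1(✓)  -10-(✓)  -11-(✓)  01--(✓)  1--0  1-1-  11--(✓)
size-2^3 implicants → -1--
Unchecked terms (primes): -1--, 0-01, 1--0, 1-1-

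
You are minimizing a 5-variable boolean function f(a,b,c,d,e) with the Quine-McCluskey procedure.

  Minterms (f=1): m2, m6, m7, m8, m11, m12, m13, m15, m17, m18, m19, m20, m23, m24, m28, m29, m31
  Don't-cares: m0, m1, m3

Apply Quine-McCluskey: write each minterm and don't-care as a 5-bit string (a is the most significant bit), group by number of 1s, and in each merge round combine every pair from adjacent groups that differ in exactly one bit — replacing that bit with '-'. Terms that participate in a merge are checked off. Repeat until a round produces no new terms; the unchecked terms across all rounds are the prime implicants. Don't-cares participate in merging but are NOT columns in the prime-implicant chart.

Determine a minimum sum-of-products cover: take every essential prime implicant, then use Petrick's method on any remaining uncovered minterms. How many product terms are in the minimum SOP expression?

8

size-2^0 implicants → 00000(✓)  00001(✓)  00010(✓)  00011(✓)  00110(✓)  00111(✓)  01000(✓)  01011(✓)  01100(✓)  01101(✓)  01111(✓)  10001(✓)  10010(✓)  10011(✓)  10100(✓)  10111(✓)  11000(✓)  11100(✓)  11101(✓)  11111(✓)
size-2^1 implicants → -0001(✓)  -0010(✓)  -0011(✓)  -0111(✓)  -1000(✓)  -1100(✓)  -1101(✓)  -1111(✓)  0-000  0-011(✓)  0-111(✓)  00-10(✓)  00-11(✓)  000-0(✓)  000-1(✓)  0000-(✓)  0001-(✓)  0011-(✓)  01-00(✓)  01-11(✓)  011-1(✓)  0110-(✓)  1-100  1-111(✓)  10-11(✓)  100-1(✓)  1001-(✓)  11-00(✓)  111-1(✓)  1110-(✓)
size-2^2 implicants → --111  -0-11  -00-1  -001-  -1-00  -11-1  -110-  0--11  00-1-  000--
Unchecked terms (primes): --111, -0-11, -00-1, -001-, -1-00, -11-1, -110-, 0--11, 0-000, 00-1-, 000--, 1-100
Minterm coverage:
  m2 ⊆ -001-,00-1-,000--
  m6 ⊆ 00-1- [E]
  m7 ⊆ --111,-0-11,0--11,00-1-
  m8 ⊆ -1-00,0-000
  m11 ⊆ 0--11 [E]
  m12 ⊆ -1-00,-110-
  m13 ⊆ -11-1,-110-
  m15 ⊆ --111,-11-1,0--11
  m17 ⊆ -00-1 [E]
  m18 ⊆ -001- [E]
  m19 ⊆ -0-11,-00-1,-001-
  m20 ⊆ 1-100 [E]
  m23 ⊆ --111,-0-11
  m24 ⊆ -1-00 [E]
  m28 ⊆ -1-00,-110-,1-100
  m29 ⊆ -11-1,-110-
  m31 ⊆ --111,-11-1
E = {-00-1, -001-, -1-00, 0--11, 00-1-, 1-100}
Petrick residual → --111, -11-1
Cover = cde + b'c'e + b'c'd + bd'e' + bce + a'de + a'b'd + acd'e'  |cover|=8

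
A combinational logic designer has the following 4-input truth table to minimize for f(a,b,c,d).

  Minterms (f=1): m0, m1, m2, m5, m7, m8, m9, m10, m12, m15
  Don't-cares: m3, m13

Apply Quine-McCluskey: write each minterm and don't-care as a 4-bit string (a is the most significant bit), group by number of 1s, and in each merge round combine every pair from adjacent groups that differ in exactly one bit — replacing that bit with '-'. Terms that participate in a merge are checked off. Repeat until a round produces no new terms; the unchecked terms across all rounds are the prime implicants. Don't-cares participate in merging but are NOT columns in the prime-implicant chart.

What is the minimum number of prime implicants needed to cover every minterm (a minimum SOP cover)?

4

[col 0] 0000*, 0001*, 0010*, 0011*, 0101*, 0111*, 1000*, 1001*, 1010*, 1100*, 1101*, 1111*
[col 1] -000*, -001*, -010*, -101*, -111*, 0-01*, 0-11*, 00-0*, 00-1*, 000-*, 001-*, 01-1*, 1-00*, 1-01*, 10-0*, 100-*, 11-1*, 110-*
[col 2] --01, -0-0, -00-, -1-1, 0--1, 00--, 1-0-
Prime implicants: --01, -0-0, -00-, -1-1, 0--1, 00--, 1-0-
PI chart (minterm → PIs covering it):
  0 | -0-0,-00-,00--
  1 | --01,-00-,0--1,00--
  2 | -0-0,00--
  5 | --01,-1-1,0--1
  7 | -1-1,0--1
  8 | -0-0,-00-,1-0-
  9 | --01,-00-,1-0-
  10 | -0-0  (sole → essential)
  12 | 1-0-  (sole → essential)
  15 | -1-1  (sole → essential)
Essential prime implicants: -0-0, -1-1, 1-0-
Petrick residual → --01
Minimum SOP uses 4 PIs: c'd + b'd' + bd + ac'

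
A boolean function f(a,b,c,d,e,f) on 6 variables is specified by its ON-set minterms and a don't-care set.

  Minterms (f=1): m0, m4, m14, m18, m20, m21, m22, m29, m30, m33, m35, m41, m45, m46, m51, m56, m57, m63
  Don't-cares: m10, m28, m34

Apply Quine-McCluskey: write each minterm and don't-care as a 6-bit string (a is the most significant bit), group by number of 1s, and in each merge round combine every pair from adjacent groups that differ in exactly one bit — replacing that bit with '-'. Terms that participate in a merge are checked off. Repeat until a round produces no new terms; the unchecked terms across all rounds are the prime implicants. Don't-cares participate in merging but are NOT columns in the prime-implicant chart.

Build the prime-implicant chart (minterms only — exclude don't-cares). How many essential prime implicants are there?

8

Round 0: 000000✓ 000100✓ 001010✓ 001110✓ 010010✓ 010100✓ 010101✓ 010110✓ 011100✓ 011101✓ 011110✓ 100001✓ 100010✓ 100011✓ 101001✓ 101101✓ 101110✓ 110011✓ 111000✓ 111001✓ 111111
Round 1: -01110 0-0100 0-1110 000-00 001-10 01-100✓ 01-101✓ 01-110✓ 010-10 0101-0✓ 01010-✓ 0111-0✓ 01110-✓ 1-0011 1-1001 10-001 1000-1 10001- 101-01 11100-
Round 2: 01-1-0 01-10-
PIs = {-01110, 0-0100, 0-1110, 000-00, 001-10, 01-1-0, 01-10-, 010-10, 1-0011, 1-1001, 10-001, 1000-1, 10001-, 101-01, 11100-, 111111}
Coverage chart:
  m0: 000-00 ←essential
  m4: 0-0100,000-00
  m14: -01110,0-1110,001-10
  m18: 010-10 ←essential
  m20: 0-0100,01-1-0,01-10-
  m21: 01-10- ←essential
  m22: 01-1-0,010-10
  m29: 01-10- ←essential
  m30: 0-1110,01-1-0
  m33: 10-001,1000-1
  m35: 1-0011,1000-1,10001-
  m41: 1-1001,10-001,101-01
  m45: 101-01 ←essential
  m46: -01110 ←essential
  m51: 1-0011 ←essential
  m56: 11100- ←essential
  m57: 1-1001,11100-
  m63: 111111 ←essential
Essential: -01110, 000-00, 01-10-, 010-10, 1-0011, 101-01, 11100-, 111111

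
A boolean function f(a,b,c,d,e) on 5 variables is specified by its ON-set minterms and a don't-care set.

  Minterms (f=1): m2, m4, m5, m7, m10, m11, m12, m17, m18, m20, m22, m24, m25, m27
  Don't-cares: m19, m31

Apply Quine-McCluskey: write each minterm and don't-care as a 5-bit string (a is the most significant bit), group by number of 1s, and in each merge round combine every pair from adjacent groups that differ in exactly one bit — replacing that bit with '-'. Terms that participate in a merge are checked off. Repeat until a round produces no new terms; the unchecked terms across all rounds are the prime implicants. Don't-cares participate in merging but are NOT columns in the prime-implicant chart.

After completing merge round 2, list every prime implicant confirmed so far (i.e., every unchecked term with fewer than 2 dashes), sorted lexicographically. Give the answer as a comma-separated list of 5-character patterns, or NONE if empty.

-0010, -0100, -1011, 0-010, 0-100, 001-1, 0010-, 0101-, 10-10, 1001-, 101-0, 11-11, 1100-

Round 0: 00010✓ 00100✓ 00101✓ 00111✓ 01010✓ 01011✓ 01100✓ 10001✓ 10010✓ 10011✓ 10100✓ 10110✓ 11000✓ 11001✓ 11011✓ 11111✓
Round 1: -0010 -0100 -1011 0-010 0-100 001-1 0010- 0101- 1-001✓ 1-011✓ 10-10 100-1✓ 1001- 101-0 11-11 110-1✓ 1100-
Round 2: 1-0-1
PIs = {-0010, -0100, -1011, 0-010, 0-100, 001-1, 0010-, 0101-, 1-0-1, 10-10, 1001-, 101-0, 11-11, 1100-}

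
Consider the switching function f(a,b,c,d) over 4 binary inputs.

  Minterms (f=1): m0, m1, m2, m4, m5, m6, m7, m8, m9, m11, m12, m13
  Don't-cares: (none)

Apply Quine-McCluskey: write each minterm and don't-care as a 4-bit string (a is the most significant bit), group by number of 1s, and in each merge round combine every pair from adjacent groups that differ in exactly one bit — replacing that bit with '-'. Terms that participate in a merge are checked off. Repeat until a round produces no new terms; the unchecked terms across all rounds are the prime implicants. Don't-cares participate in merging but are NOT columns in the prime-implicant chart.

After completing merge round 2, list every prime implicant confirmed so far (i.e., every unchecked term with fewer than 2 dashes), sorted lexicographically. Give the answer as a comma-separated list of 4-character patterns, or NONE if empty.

Round 0: 0000✓ 0001✓ 0010✓ 0100✓ 0101✓ 0110✓ 0111✓ 1000✓ 1001✓ 1011✓ 1100✓ 1101✓
Round 1: -000✓ -001✓ -100✓ -101✓ 0-00✓ 0-01✓ 0-10✓ 00-0✓ 000-✓ 01-0✓ 01-1✓ 010-✓ 011-✓ 1-00✓ 1-01✓ 10-1 100-✓ 110-✓
Round 2: --00✓ --01✓ -00-✓ -10-✓ 0--0 0-0-✓ 01-- 1-0-✓
Round 3: --0-
PIs = {--0-, 0--0, 01--, 10-1}

10-1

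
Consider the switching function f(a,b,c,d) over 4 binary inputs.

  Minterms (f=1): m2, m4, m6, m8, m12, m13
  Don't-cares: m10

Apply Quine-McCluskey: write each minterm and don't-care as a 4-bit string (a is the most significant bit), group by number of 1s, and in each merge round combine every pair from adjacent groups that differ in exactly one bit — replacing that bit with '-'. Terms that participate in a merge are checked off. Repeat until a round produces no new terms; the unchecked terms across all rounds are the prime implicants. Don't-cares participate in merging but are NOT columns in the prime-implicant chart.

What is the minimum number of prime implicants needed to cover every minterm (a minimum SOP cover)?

[col 0] 0010*, 0100*, 0110*, 1000*, 1010*, 1100*, 1101*
[col 1] -010, -100, 0-10, 01-0, 1-00, 10-0, 110-
Prime implicants: -010, -100, 0-10, 01-0, 1-00, 10-0, 110-
PI chart (minterm → PIs covering it):
  2 | -010,0-10
  4 | -100,01-0
  6 | 0-10,01-0
  8 | 1-00,10-0
  12 | -100,1-00,110-
  13 | 110-  (sole → essential)
Essential prime implicants: 110-
Petrick residual → -010, 01-0, 1-00
Minimum SOP uses 4 PIs: b'cd' + a'bd' + ac'd' + abc'

4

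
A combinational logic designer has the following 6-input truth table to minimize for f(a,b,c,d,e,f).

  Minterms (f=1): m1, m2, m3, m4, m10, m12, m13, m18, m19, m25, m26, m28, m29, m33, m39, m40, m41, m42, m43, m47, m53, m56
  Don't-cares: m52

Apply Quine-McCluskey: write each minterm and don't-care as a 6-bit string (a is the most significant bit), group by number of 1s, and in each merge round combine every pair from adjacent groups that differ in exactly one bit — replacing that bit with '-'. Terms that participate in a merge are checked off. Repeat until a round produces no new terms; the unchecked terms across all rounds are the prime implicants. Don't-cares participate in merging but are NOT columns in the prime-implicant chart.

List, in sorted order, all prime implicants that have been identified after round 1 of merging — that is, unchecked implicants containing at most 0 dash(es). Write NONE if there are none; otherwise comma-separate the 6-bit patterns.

NONE

Round 0: 000001✓ 000010✓ 000011✓ 000100✓ 001010✓ 001100✓ 001101✓ 010010✓ 010011✓ 011001✓ 011010✓ 011100✓ 011101✓ 100001✓ 100111✓ 101000✓ 101001✓ 101010✓ 101011✓ 101111✓ 110100✓ 110101✓ 111000✓
Round 1: -00001 -01010 0-0010✓ 0-0011✓ 0-1010✓ 0-1100✓ 0-1101✓ 00-010✓ 00-100 0000-1 00001-✓ 00110-✓ 01-010✓ 01001-✓ 011-01 01110-✓ 1-1000 10-001 10-111 101-11 1010-0✓ 1010-1✓ 10100-✓ 10101-✓ 11010-
Round 2: 0--010 0-001- 0-110- 1010--
PIs = {-00001, -01010, 0--010, 0-001-, 0-110-, 00-100, 0000-1, 011-01, 1-1000, 10-001, 10-111, 101-11, 1010--, 11010-}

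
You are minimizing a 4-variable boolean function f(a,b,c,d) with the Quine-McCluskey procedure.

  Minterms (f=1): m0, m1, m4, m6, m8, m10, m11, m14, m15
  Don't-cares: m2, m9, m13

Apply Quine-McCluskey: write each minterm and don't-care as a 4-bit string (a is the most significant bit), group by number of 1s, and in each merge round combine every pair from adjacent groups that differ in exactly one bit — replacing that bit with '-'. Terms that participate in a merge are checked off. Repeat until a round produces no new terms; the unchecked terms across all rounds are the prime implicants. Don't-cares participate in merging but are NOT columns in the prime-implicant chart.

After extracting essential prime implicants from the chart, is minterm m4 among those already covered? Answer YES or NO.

[col 0] 0000*, 0001*, 0010*, 0100*, 0110*, 1000*, 1001*, 1010*, 1011*, 1101*, 1110*, 1111*
[col 1] -000*, -001*, -010*, -110*, 0-00*, 0-10*, 00-0*, 000-*, 01-0*, 1-01*, 1-10*, 1-11*, 10-0*, 10-1*, 100-*, 101-*, 11-1*, 111-*
[col 2] --10, -0-0, -00-, 0--0, 1--1, 1-1-, 10--
Prime implicants: --10, -0-0, -00-, 0--0, 1--1, 1-1-, 10--
PI chart (minterm → PIs covering it):
  0 | -0-0,-00-,0--0
  1 | -00-  (sole → essential)
  4 | 0--0  (sole → essential)
  6 | --10,0--0
  8 | -0-0,-00-,10--
  10 | --10,-0-0,1-1-,10--
  11 | 1--1,1-1-,10--
  14 | --10,1-1-
  15 | 1--1,1-1-
Essential prime implicants: -00-, 0--0

YES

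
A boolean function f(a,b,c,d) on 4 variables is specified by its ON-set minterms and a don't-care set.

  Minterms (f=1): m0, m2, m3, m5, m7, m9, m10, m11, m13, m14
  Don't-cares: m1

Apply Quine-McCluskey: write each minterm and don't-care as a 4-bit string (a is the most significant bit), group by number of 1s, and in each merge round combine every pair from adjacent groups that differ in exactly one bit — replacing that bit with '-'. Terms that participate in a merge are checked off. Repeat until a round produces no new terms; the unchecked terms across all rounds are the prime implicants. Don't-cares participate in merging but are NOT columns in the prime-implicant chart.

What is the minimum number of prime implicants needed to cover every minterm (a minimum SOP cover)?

5

Round 0: 0000✓ 0001✓ 0010✓ 0011✓ 0101✓ 0111✓ 1001✓ 1010✓ 1011✓ 1101✓ 1110✓
Round 1: -001✓ -010✓ -011✓ -101✓ 0-01✓ 0-11✓ 00-0✓ 00-1✓ 000-✓ 001-✓ 01-1✓ 1-01✓ 1-10 10-1✓ 101-✓
Round 2: --01 -0-1 -01- 0--1 00--
PIs = {--01, -0-1, -01-, 0--1, 00--, 1-10}
Coverage chart:
  m0: 00-- ←essential
  m2: -01-,00--
  m3: -0-1,-01-,0--1,00--
  m5: --01,0--1
  m7: 0--1 ←essential
  m9: --01,-0-1
  m10: -01-,1-10
  m11: -0-1,-01-
  m13: --01 ←essential
  m14: 1-10 ←essential
Essential: --01, 0--1, 00--, 1-10
Petrick residual → -0-1
Min cover (5 terms): c'd + b'd + a'd + a'b' + acd'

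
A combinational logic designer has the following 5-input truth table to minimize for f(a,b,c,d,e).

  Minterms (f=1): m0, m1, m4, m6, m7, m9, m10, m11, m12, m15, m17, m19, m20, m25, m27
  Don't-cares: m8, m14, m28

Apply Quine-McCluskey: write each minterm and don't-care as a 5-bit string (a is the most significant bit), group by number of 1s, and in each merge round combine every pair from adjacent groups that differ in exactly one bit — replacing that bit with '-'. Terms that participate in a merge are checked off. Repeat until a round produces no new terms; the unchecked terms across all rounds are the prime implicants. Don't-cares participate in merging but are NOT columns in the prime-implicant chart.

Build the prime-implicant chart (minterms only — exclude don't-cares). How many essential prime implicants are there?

3

Round 0: 00000✓ 00001✓ 00100✓ 00110✓ 00111✓ 01000✓ 01001✓ 01010✓ 01011✓ 01100✓ 01110✓ 01111✓ 10001✓ 10011✓ 10100✓ 11001✓ 11011✓ 11100✓
Round 1: -0001✓ -0100✓ -1001✓ -1011✓ -1100✓ 0-000✓ 0-001✓ 0-100✓ 0-110✓ 0-111✓ 00-00✓ 0000-✓ 001-0✓ 0011-✓ 01-00✓ 01-10✓ 01-11✓ 010-0✓ 010-1✓ 0100-✓ 0101-✓ 011-0✓ 0111-✓ 1-001✓ 1-011✓ 1-100✓ 100-1✓ 110-1✓
Round 2: --001 --100 -10-1 0--00 0-00- 0-1-0 0-11- 01--0 01-1- 010-- 1-0-1
PIs = {--001, --100, -10-1, 0--00, 0-00-, 0-1-0, 0-11-, 01--0, 01-1-, 010--, 1-0-1}
Coverage chart:
  m0: 0--00,0-00-
  m1: --001,0-00-
  m4: --100,0--00,0-1-0
  m6: 0-1-0,0-11-
  m7: 0-11- ←essential
  m9: --001,-10-1,0-00-,010--
  m10: 01--0,01-1-,010--
  m11: -10-1,01-1-,010--
  m12: --100,0--00,0-1-0,01--0
  m15: 0-11-,01-1-
  m17: --001,1-0-1
  m19: 1-0-1 ←essential
  m20: --100 ←essential
  m25: --001,-10-1,1-0-1
  m27: -10-1,1-0-1
Essential: --100, 0-11-, 1-0-1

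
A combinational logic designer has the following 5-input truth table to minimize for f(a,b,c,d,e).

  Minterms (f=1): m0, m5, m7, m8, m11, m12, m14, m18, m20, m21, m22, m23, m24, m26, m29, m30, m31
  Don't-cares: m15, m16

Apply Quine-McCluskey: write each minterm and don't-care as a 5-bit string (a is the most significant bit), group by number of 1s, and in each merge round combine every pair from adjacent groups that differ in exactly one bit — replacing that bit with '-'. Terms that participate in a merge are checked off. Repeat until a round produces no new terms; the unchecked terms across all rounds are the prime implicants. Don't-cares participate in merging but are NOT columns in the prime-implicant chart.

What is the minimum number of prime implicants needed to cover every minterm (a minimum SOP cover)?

[col 0] 00000*, 00101*, 00111*, 01000*, 01011*, 01100*, 01110*, 01111*, 10000*, 10010*, 10100*, 10101*, 10110*, 10111*, 11000*, 11010*, 11101*, 11110*, 11111*
[col 1] -0000*, -0101*, -0111*, -1000*, -1110*, -1111*, 0-000*, 0-111*, 001-1*, 01-00, 01-11, 011-0, 0111-*, 1-000*, 1-010*, 1-101*, 1-110*, 1-111*, 10-00*, 10-10*, 100-0*, 101-0*, 101-1*, 1010-*, 1011-*, 11-10*, 110-0*, 111-1*, 1111-*
[col 2] --000, --111, -01-1, -111-, 1--10, 1-0-0, 1-1-1, 1-11-, 10--0, 101--
Prime implicants: --000, --111, -01-1, -111-, 01-00, 01-11, 011-0, 1--10, 1-0-0, 1-1-1, 1-11-, 10--0, 101--
PI chart (minterm → PIs covering it):
  0 | --000  (sole → essential)
  5 | -01-1  (sole → essential)
  7 | --111,-01-1
  8 | --000,01-00
  11 | 01-11  (sole → essential)
  12 | 01-00,011-0
  14 | -111-,011-0
  18 | 1--10,1-0-0,10--0
  20 | 10--0,101--
  21 | -01-1,1-1-1,101--
  22 | 1--10,1-11-,10--0,101--
  23 | --111,-01-1,1-1-1,1-11-,101--
  24 | --000,1-0-0
  26 | 1--10,1-0-0
  29 | 1-1-1  (sole → essential)
  30 | -111-,1--10,1-11-
  31 | --111,-111-,1-1-1,1-11-
Essential prime implicants: --000, -01-1, 01-11, 1-1-1
Petrick residual → 011-0, 1--10, 10--0
Minimum SOP uses 7 PIs: c'd'e' + b'ce + a'bde + a'bce' + ade' + ace + ab'e'

7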